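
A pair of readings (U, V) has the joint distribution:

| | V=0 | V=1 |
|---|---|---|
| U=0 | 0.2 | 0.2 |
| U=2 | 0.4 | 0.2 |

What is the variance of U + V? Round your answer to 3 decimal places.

E[U] = 1.2,  E[V] = 0.4,  E[UV] = 0.4
var(U) = 2.4 − (1.2)² = 0.96;  var(V) = 0.4 − (0.4)² = 0.24
cov(U,V) = 0.4 − (1.2)(0.4) = -0.08
var(U + V) = (1)²·0.96 + (1)²·0.24 + 2·(1)·(1)·-0.08 = 1.04

1.040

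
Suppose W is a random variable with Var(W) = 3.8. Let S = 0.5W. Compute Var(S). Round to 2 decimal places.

Var(0.5W) = (0.5)²·Var(W) = 0.25·3.8 = 0.95

0.95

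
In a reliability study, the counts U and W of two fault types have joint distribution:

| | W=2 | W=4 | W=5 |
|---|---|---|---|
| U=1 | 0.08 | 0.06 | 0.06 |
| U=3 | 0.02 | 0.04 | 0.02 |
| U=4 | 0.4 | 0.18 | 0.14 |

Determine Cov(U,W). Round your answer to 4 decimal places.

E[U] = 3.32,  E[W] = 3.22
E[UW] = 10.48
Cov(U,W) = E[UW] − E[U]E[W] = 10.48 − (3.32)(3.22) = -0.2104

-0.2104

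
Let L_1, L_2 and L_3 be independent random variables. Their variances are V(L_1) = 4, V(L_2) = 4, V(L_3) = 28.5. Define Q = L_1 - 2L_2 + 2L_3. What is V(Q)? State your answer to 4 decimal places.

By independence, V(Q) = (1)²V(L_1) + (-2)²V(L_2) + (2)²V(L_3)
= (1)²·4 + (-2)²·4 + (2)²·28.5 = 134

134.0000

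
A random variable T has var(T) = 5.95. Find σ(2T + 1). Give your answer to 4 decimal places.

4.8785

var(2T + 1) = (2)²·5.95 = 23.8
σ(2T + 1) = √23.8 ≈ 4.8785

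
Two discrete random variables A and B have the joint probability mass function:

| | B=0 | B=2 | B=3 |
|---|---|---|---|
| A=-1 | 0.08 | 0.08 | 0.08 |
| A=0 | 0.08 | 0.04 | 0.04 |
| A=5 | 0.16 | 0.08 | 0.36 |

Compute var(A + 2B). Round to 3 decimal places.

E[A] = 2.76,  E[B] = 1.84,  E[AB] = 5.8
var(A) = 15.24 − (2.76)² = 7.6224;  var(B) = 5.12 − (1.84)² = 1.7344
Cov(A,B) = 5.8 − (2.76)(1.84) = 0.7216
var(A + 2B) = (1)²·7.6224 + (2)²·1.7344 + 2·(1)·(2)·0.7216 = 17.4464

17.446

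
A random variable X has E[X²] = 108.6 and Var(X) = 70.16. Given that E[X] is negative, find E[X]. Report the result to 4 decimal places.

-6.2000

(E[X])² = E[X²] − Var(X) = 108.6 − 70.16 = 38.44
E[X] = −√38.44 = -6.2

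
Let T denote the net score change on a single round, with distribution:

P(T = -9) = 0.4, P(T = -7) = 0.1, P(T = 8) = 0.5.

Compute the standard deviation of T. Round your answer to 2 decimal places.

8.32

E[T] = (-9)(0.4) + (-7)(0.1) + (8)(0.5) = -0.3
E[T²] = (-9)²(0.4) + (-7)²(0.1) + (8)²(0.5) = 69.3
Var(T) = E[T²] − (E[T])² = 69.3 − (-0.3)² = 69.21
sd(T) = √69.21 ≈ 8.32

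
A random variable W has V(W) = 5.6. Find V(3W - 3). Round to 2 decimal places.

50.40

V(3W - 3) = (3)²·V(W) = 9·5.6 = 50.4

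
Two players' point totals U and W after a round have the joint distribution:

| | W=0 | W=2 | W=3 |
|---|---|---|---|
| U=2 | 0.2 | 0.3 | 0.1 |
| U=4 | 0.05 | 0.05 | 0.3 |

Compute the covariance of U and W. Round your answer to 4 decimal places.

E[U] = 2.8,  E[W] = 1.9
E[UW] = 5.8
Cov(U,W) = E[UW] − E[U]E[W] = 5.8 − (2.8)(1.9) = 0.48

0.4800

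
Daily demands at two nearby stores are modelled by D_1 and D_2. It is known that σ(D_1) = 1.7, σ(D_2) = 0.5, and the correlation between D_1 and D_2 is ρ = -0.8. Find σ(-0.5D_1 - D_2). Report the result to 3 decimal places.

Var(D_1) = (1.7)² = 2.89;  Var(D_2) = (0.5)² = 0.25
Cov(D_1,D_2) = ρ·σ(D_1)·σ(D_2) = -0.8·1.7·0.5 = -0.68
Var(-0.5D_1 - D_2) = (-0.5)²·Var(D_1) + (-1)²·Var(D_2) + 2·(-0.5)·(-1)·Cov(D_1,D_2)
= 0.25·2.89 + 1·0.25 + 1·-0.68 = 0.2925
σ(-0.5D_1 - D_2) = √0.2925 ≈ 0.541

0.541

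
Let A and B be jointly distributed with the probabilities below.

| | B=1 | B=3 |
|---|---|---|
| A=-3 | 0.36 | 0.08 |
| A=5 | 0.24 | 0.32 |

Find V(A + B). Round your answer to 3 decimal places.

E[A] = 1.48,  E[B] = 1.8,  E[AB] = 4.2
V(A) = 17.96 − (1.48)² = 15.7696;  V(B) = 4.2 − (1.8)² = 0.96
Cov(A,B) = 4.2 − (1.48)(1.8) = 1.536
V(A + B) = (1)²·15.7696 + (1)²·0.96 + 2·(1)·(1)·1.536 = 19.8016

19.802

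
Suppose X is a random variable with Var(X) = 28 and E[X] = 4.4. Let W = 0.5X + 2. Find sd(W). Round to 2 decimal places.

Var(0.5X + 2) = (0.5)²·28 = 7
sd(W) = √7 ≈ 2.65

2.65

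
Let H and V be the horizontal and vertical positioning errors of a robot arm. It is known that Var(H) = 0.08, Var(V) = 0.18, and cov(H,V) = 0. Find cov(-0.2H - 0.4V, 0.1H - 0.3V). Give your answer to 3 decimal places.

cov(-0.2H - 0.4V, 0.1H - 0.3V) = (-0.2)(0.1)Var(H) + (-0.4)(-0.3)Var(V) + [(-0.2)(-0.3) + (-0.4)(0.1)]cov(H,V)
= -0.02·0.08 + 0.12·0.18 + 0.02·0 = 0.02

0.020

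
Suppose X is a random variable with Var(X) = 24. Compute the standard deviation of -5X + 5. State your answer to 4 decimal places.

24.4949

Var(-5X + 5) = (-5)²·24 = 600
σ(-5X + 5) = √600 ≈ 24.4949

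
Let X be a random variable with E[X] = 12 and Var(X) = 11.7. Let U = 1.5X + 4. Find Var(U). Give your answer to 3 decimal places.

26.325

Var(1.5X + 4) = (1.5)²·Var(X) = 2.25·11.7 = 26.325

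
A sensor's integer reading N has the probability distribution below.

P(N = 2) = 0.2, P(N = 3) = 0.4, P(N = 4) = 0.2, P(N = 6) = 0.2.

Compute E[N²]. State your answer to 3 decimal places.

14.800

E[N²] = (2)²(0.2) + (3)²(0.4) + (4)²(0.2) + (6)²(0.2) = 14.8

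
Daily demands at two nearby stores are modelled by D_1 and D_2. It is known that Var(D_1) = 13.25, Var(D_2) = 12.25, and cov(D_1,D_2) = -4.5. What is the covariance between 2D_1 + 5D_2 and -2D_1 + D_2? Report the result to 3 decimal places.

cov(2D_1 + 5D_2, -2D_1 + D_2) = (2)(-2)Var(D_1) + (5)(1)Var(D_2) + [(2)(1) + (5)(-2)]cov(D_1,D_2)
= -4·13.25 + 5·12.25 + -8·-4.5 = 44.25

44.250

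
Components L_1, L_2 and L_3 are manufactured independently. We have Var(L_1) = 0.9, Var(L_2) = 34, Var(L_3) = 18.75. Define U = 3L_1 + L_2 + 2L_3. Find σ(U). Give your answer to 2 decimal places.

10.82

By independence, Var(U) = (3)²Var(L_1) + (1)²Var(L_2) + (2)²Var(L_3)
= (3)²·0.9 + (1)²·34 + (2)²·18.75 = 117.1
σ(U) = √117.1 ≈ 10.82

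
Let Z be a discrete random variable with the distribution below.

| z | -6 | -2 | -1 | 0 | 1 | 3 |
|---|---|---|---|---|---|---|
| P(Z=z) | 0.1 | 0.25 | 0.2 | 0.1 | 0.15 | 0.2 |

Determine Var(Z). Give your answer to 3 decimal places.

6.448

E[Z] = (-6)(0.1) + (-2)(0.25) + (-1)(0.2) + (0)(0.1) + (1)(0.15) + (3)(0.2) = -0.55
E[Z²] = (-6)²(0.1) + (-2)²(0.25) + (-1)²(0.2) + (0)²(0.1) + (1)²(0.15) + (3)²(0.2) = 6.75
Var(Z) = E[Z²] − (E[Z])² = 6.75 − (-0.55)² = 6.4475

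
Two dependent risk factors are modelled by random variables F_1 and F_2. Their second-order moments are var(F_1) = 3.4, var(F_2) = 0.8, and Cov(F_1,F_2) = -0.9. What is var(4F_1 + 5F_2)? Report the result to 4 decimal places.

38.4000

var(4F_1 + 5F_2) = (4)²·var(F_1) + (5)²·var(F_2) + 2·(4)·(5)·Cov(F_1,F_2)
= 16·3.4 + 25·0.8 + 40·-0.9 = 38.4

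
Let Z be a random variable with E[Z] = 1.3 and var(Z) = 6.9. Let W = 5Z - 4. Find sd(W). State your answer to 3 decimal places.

13.134

var(5Z - 4) = (5)²·6.9 = 172.5
sd(W) = √172.5 ≈ 13.134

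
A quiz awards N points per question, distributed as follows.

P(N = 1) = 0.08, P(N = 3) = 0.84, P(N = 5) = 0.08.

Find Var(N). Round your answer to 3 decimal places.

0.640

E[N] = (1)(0.08) + (3)(0.84) + (5)(0.08) = 3
E[N²] = (1)²(0.08) + (3)²(0.84) + (5)²(0.08) = 9.64
Var(N) = E[N²] − (E[N])² = 9.64 − (3)² = 0.64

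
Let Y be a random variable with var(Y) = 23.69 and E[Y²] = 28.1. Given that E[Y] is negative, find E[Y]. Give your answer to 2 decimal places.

(E[Y])² = E[Y²] − var(Y) = 28.1 − 23.69 = 4.41
E[Y] = −√4.41 = -2.1

-2.10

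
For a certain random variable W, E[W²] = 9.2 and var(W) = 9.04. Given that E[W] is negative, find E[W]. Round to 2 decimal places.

-0.40

(E[W])² = E[W²] − var(W) = 9.2 − 9.04 = 0.16
E[W] = −√0.16 = -0.4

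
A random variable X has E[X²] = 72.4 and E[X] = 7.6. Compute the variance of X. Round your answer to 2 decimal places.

var(X) = 72.4 − (7.6)² = 14.64

14.64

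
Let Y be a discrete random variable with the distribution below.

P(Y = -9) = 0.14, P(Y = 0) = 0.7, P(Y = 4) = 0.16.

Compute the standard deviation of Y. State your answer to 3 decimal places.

E[Y] = (-9)(0.14) + (0)(0.7) + (4)(0.16) = -0.62
E[Y²] = (-9)²(0.14) + (0)²(0.7) + (4)²(0.16) = 13.9
var(Y) = E[Y²] − (E[Y])² = 13.9 − (-0.62)² = 13.5156
σ(Y) = √13.5156 ≈ 3.676

3.676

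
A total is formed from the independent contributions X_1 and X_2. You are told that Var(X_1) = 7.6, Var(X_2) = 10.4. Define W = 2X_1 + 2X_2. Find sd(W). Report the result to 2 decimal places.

By independence, Var(W) = (2)²Var(X_1) + (2)²Var(X_2)
= (2)²·7.6 + (2)²·10.4 = 72
sd(W) = √72 ≈ 8.49

8.49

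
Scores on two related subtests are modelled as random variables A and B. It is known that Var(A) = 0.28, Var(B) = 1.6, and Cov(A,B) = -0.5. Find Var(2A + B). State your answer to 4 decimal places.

0.7200

Var(2A + B) = (2)²·Var(A) + (1)²·Var(B) + 2·(2)·(1)·Cov(A,B)
= 4·0.28 + 1·1.6 + 4·-0.5 = 0.72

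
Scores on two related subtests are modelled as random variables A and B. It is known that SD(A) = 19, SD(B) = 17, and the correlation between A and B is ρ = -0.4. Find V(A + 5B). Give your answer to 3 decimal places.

V(A) = (19)² = 361;  V(B) = (17)² = 289
Cov(A,B) = ρ·SD(A)·SD(B) = -0.4·19·17 = -129.2
V(A + 5B) = (1)²·V(A) + (5)²·V(B) + 2·(1)·(5)·Cov(A,B)
= 1·361 + 25·289 + 10·-129.2 = 6294

6294.000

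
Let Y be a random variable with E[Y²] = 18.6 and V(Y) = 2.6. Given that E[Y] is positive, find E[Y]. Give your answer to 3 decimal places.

(E[Y])² = E[Y²] − V(Y) = 18.6 − 2.6 = 16
E[Y] = √16 = 4

4.000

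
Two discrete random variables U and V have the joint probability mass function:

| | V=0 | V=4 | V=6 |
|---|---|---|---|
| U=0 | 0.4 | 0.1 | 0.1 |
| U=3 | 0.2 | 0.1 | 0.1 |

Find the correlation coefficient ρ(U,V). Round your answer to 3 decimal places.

E[U] = 1.2,  E[V] = 2
E[UV] = 3
cov(U,V) = E[UV] − E[U]E[V] = 3 − (1.2)(2) = 0.6
var(U) = 2.16,  var(V) = 6.4
ρ = 0.6 / √(2.16·6.4) ≈ 0.161

0.161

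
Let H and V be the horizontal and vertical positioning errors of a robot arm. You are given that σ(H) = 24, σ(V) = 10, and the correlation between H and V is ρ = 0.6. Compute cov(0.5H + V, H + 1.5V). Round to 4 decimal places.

690.0000

Var(H) = (24)² = 576;  Var(V) = (10)² = 100
cov(H,V) = ρ·σ(H)·σ(V) = 0.6·24·10 = 144
cov(0.5H + V, H + 1.5V) = (0.5)(1)Var(H) + (1)(1.5)Var(V) + [(0.5)(1.5) + (1)(1)]cov(H,V)
= 0.5·576 + 1.5·100 + 1.75·144 = 690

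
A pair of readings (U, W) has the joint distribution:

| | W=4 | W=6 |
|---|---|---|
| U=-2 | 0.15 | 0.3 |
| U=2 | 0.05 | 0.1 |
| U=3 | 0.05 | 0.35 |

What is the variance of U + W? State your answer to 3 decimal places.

7.190

E[U] = 0.6,  E[W] = 5.5,  E[UW] = 3.7
V(U) = 6 − (0.6)² = 5.64;  V(W) = 31 − (5.5)² = 0.75
Cov(U,W) = 3.7 − (0.6)(5.5) = 0.4
V(U + W) = (1)²·5.64 + (1)²·0.75 + 2·(1)·(1)·0.4 = 7.19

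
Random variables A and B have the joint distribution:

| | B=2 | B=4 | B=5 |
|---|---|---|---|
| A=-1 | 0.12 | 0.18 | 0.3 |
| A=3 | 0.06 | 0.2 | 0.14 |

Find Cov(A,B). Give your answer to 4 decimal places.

E[A] = 0.6,  E[B] = 4.08
E[AB] = 2.4
Cov(A,B) = E[AB] − E[A]E[B] = 2.4 − (0.6)(4.08) = -0.048

-0.0480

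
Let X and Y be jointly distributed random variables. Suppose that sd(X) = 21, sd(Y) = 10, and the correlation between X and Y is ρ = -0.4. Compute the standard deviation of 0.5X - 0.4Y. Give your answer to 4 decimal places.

12.6432

Var(X) = (21)² = 441;  Var(Y) = (10)² = 100
Cov(X,Y) = ρ·sd(X)·sd(Y) = -0.4·21·10 = -84
Var(0.5X - 0.4Y) = (0.5)²·Var(X) + (-0.4)²·Var(Y) + 2·(0.5)·(-0.4)·Cov(X,Y)
= 0.25·441 + 0.16·100 + -0.4·-84 = 159.85
sd(0.5X - 0.4Y) = √159.85 ≈ 12.6432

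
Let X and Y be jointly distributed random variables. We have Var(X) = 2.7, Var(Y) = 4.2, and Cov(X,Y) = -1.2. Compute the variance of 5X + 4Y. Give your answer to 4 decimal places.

86.7000

Var(5X + 4Y) = (5)²·Var(X) + (4)²·Var(Y) + 2·(5)·(4)·Cov(X,Y)
= 25·2.7 + 16·4.2 + 40·-1.2 = 86.7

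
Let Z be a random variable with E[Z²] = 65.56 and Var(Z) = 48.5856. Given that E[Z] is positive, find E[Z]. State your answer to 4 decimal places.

4.1200

(E[Z])² = E[Z²] − Var(Z) = 65.56 − 48.5856 = 16.9744
E[Z] = √16.9744 = 4.12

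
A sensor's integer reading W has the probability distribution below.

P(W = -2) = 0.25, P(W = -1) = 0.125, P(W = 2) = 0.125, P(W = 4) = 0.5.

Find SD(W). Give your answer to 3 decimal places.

E[W] = (-2)(0.25) + (-1)(0.125) + (2)(0.125) + (4)(0.5) = 1.625
E[W²] = (-2)²(0.25) + (-1)²(0.125) + (2)²(0.125) + (4)²(0.5) = 9.625
Var(W) = E[W²] − (E[W])² = 9.625 − (1.625)² = 6.984375
SD(W) = √6.984375 ≈ 2.643

2.643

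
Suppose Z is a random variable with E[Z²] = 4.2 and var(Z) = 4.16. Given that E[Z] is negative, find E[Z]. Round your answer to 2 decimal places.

(E[Z])² = E[Z²] − var(Z) = 4.2 − 4.16 = 0.04
E[Z] = −√0.04 = -0.2

-0.20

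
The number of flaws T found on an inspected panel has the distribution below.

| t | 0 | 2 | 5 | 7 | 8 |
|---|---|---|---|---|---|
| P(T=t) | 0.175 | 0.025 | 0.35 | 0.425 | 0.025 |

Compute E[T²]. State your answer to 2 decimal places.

31.28

E[T²] = (0)²(0.175) + (2)²(0.025) + (5)²(0.35) + (7)²(0.425) + (8)²(0.025) = 31.275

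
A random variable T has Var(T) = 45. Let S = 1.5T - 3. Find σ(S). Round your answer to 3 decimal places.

Var(1.5T - 3) = (1.5)²·45 = 101.25
σ(S) = √101.25 ≈ 10.062

10.062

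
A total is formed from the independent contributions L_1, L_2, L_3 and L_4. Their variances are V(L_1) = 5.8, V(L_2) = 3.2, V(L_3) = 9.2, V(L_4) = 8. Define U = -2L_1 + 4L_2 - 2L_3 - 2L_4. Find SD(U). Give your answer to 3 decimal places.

11.967

By independence, V(U) = (-2)²V(L_1) + (4)²V(L_2) + (-2)²V(L_3) + (-2)²V(L_4)
= (-2)²·5.8 + (4)²·3.2 + (-2)²·9.2 + (-2)²·8 = 143.2
SD(U) = √143.2 ≈ 11.967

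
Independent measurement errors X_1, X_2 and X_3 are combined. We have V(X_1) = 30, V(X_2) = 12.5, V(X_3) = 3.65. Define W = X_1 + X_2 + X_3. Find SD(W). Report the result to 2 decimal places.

6.79

By independence, V(W) = (1)²V(X_1) + (1)²V(X_2) + (1)²V(X_3)
= (1)²·30 + (1)²·12.5 + (1)²·3.65 = 46.15
SD(W) = √46.15 ≈ 6.79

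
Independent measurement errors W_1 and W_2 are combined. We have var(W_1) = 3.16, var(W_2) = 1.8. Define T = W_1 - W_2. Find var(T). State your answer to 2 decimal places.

4.96

By independence, var(T) = (1)²var(W_1) + (-1)²var(W_2)
= (1)²·3.16 + (-1)²·1.8 = 4.96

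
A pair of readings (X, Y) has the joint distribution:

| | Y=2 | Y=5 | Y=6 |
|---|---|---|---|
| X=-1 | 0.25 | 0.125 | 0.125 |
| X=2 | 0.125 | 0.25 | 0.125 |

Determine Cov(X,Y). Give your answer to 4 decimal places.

0.5625

E[X] = 0.5,  E[Y] = 4.125
E[XY] = 2.625
Cov(X,Y) = E[XY] − E[X]E[Y] = 2.625 − (0.5)(4.125) = 0.5625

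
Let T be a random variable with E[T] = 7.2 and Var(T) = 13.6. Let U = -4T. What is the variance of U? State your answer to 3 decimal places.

217.600

Var(-4T) = (-4)²·Var(T) = 16·13.6 = 217.6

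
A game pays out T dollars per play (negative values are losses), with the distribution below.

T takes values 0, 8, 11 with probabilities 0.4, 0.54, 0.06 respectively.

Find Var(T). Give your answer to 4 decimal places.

E[T] = (0)(0.4) + (8)(0.54) + (11)(0.06) = 4.98
E[T²] = (0)²(0.4) + (8)²(0.54) + (11)²(0.06) = 41.82
Var(T) = E[T²] − (E[T])² = 41.82 − (4.98)² = 17.0196

17.0196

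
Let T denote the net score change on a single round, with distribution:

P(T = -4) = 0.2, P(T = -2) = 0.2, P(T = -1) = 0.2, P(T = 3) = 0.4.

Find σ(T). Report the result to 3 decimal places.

2.786

E[T] = (-4)(0.2) + (-2)(0.2) + (-1)(0.2) + (3)(0.4) = -0.2
E[T²] = (-4)²(0.2) + (-2)²(0.2) + (-1)²(0.2) + (3)²(0.4) = 7.8
V(T) = E[T²] − (E[T])² = 7.8 − (-0.2)² = 7.76
σ(T) = √7.76 ≈ 2.786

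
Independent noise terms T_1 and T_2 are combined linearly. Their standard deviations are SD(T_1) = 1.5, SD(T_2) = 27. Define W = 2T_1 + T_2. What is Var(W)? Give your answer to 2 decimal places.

Var(T_1) = 2.25, Var(T_2) = 729
By independence, Var(W) = (2)²Var(T_1) + (1)²Var(T_2)
= (2)²·2.25 + (1)²·729 = 738

738.00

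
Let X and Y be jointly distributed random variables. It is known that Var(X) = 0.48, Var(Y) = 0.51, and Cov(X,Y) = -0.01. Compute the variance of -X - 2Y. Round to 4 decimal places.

2.4800

Var(-X - 2Y) = (-1)²·Var(X) + (-2)²·Var(Y) + 2·(-1)·(-2)·Cov(X,Y)
= 1·0.48 + 4·0.51 + 4·-0.01 = 2.48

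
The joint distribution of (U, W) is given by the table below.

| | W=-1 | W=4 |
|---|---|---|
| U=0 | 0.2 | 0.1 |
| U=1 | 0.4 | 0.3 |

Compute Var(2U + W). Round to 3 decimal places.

7.240

E[U] = 0.7,  E[W] = 1,  E[UW] = 0.8
Var(U) = 0.7 − (0.7)² = 0.21;  Var(W) = 7 − (1)² = 6
Cov(U,W) = 0.8 − (0.7)(1) = 0.1
Var(2U + W) = (2)²·0.21 + (1)²·6 + 2·(2)·(1)·0.1 = 7.24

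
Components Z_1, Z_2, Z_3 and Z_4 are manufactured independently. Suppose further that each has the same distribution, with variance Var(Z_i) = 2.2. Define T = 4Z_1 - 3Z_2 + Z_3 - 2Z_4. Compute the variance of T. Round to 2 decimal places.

66.00

By independence, Var(T) = (4)²Var(Z_1) + (-3)²Var(Z_2) + (1)²Var(Z_3) + (-2)²Var(Z_4)
= (4)²·2.2 + (-3)²·2.2 + (1)²·2.2 + (-2)²·2.2 = 66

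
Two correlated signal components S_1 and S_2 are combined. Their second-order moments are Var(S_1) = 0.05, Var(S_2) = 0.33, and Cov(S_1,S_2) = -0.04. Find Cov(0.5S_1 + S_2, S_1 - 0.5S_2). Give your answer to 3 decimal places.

Cov(0.5S_1 + S_2, S_1 - 0.5S_2) = (0.5)(1)Var(S_1) + (1)(-0.5)Var(S_2) + [(0.5)(-0.5) + (1)(1)]Cov(S_1,S_2)
= 0.5·0.05 + -0.5·0.33 + 0.75·-0.04 = -0.17

-0.170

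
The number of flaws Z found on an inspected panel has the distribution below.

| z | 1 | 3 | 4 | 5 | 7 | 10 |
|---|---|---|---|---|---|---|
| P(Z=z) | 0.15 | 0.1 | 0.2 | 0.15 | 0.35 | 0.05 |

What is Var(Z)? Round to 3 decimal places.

E[Z] = (1)(0.15) + (3)(0.1) + (4)(0.2) + (5)(0.15) + (7)(0.35) + (10)(0.05) = 4.95
E[Z²] = (1)²(0.15) + (3)²(0.1) + (4)²(0.2) + (5)²(0.15) + (7)²(0.35) + (10)²(0.05) = 30.15
Var(Z) = E[Z²] − (E[Z])² = 30.15 − (4.95)² = 5.6475

5.648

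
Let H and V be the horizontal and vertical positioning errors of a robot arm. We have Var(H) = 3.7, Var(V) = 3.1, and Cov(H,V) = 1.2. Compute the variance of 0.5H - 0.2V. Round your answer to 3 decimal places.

0.809

Var(0.5H - 0.2V) = (0.5)²·Var(H) + (-0.2)²·Var(V) + 2·(0.5)·(-0.2)·Cov(H,V)
= 0.25·3.7 + 0.04·3.1 + -0.2·1.2 = 0.809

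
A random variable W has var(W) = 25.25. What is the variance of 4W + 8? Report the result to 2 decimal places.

var(4W + 8) = (4)²·var(W) = 16·25.25 = 404

404.00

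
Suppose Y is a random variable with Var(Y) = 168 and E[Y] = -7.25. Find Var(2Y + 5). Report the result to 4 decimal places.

672.0000

Var(2Y + 5) = (2)²·Var(Y) = 4·168 = 672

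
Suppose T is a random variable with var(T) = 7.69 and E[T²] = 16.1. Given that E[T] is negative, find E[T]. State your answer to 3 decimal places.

-2.900

(E[T])² = E[T²] − var(T) = 16.1 − 7.69 = 8.41
E[T] = −√8.41 = -2.9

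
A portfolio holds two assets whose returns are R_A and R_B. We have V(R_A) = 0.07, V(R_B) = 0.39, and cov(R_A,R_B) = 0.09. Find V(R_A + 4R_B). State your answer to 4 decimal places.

7.0300

V(R_A + 4R_B) = (1)²·V(R_A) + (4)²·V(R_B) + 2·(1)·(4)·cov(R_A,R_B)
= 1·0.07 + 16·0.39 + 8·0.09 = 7.03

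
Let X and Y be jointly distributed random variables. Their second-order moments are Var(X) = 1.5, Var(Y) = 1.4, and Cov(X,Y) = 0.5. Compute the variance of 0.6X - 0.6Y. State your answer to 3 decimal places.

Var(0.6X - 0.6Y) = (0.6)²·Var(X) + (-0.6)²·Var(Y) + 2·(0.6)·(-0.6)·Cov(X,Y)
= 0.36·1.5 + 0.36·1.4 + -0.72·0.5 = 0.684

0.684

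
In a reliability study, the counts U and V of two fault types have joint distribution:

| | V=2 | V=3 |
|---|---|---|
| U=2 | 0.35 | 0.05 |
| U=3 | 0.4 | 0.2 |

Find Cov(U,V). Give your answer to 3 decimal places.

0.050

E[U] = 2.6,  E[V] = 2.25
E[UV] = 5.9
Cov(U,V) = E[UV] − E[U]E[V] = 5.9 − (2.6)(2.25) = 0.05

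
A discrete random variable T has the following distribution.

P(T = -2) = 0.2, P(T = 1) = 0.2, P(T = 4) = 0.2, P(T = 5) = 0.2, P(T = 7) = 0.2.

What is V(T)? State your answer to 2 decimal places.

E[T] = (-2)(0.2) + (1)(0.2) + (4)(0.2) + (5)(0.2) + (7)(0.2) = 3
E[T²] = (-2)²(0.2) + (1)²(0.2) + (4)²(0.2) + (5)²(0.2) + (7)²(0.2) = 19
V(T) = E[T²] − (E[T])² = 19 − (3)² = 10

10.00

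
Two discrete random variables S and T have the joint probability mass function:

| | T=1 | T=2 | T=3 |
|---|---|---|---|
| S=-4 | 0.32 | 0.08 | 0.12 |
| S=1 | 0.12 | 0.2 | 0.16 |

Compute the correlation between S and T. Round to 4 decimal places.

E[S] = -1.6,  E[T] = 1.84
E[ST] = -2.36
cov(S,T) = E[ST] − E[S]E[T] = -2.36 − (-1.6)(1.84) = 0.584
var(S) = 6.24,  var(T) = 0.6944
ρ = 0.584 / √(6.24·0.6944) ≈ 0.2806

0.2806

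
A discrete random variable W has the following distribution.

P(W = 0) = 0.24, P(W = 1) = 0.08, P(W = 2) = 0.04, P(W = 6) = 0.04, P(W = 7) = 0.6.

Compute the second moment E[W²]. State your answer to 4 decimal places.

31.0800

E[W²] = (0)²(0.24) + (1)²(0.08) + (2)²(0.04) + (6)²(0.04) + (7)²(0.6) = 31.08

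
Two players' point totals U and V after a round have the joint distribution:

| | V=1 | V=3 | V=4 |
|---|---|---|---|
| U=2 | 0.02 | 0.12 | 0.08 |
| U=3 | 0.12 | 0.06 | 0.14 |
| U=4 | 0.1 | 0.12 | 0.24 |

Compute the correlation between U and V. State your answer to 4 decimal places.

0.0051

E[U] = 3.24,  E[V] = 2.98
E[UV] = 9.66
Cov(U,V) = E[UV] − E[U]E[V] = 9.66 − (3.24)(2.98) = 0.0048
Var(U) = 0.6224,  Var(V) = 1.4196
ρ = 0.0048 / √(0.6224·1.4196) ≈ 0.0051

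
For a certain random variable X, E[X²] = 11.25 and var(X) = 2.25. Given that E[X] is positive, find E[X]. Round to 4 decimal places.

3.0000

(E[X])² = E[X²] − var(X) = 11.25 − 2.25 = 9
E[X] = √9 = 3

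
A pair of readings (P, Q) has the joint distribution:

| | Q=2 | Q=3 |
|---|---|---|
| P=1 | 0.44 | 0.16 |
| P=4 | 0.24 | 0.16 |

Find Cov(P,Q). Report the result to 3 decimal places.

E[P] = 2.2,  E[Q] = 2.32
E[PQ] = 5.2
Cov(P,Q) = E[PQ] − E[P]E[Q] = 5.2 − (2.2)(2.32) = 0.096

0.096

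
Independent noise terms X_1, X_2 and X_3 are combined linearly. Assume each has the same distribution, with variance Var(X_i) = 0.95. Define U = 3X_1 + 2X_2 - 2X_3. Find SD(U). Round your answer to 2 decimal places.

By independence, Var(U) = (3)²Var(X_1) + (2)²Var(X_2) + (-2)²Var(X_3)
= (3)²·0.95 + (2)²·0.95 + (-2)²·0.95 = 16.15
SD(U) = √16.15 ≈ 4.02

4.02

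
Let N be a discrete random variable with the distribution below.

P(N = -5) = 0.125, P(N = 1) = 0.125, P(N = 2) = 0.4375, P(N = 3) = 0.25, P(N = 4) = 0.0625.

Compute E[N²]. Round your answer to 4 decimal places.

E[N²] = (-5)²(0.125) + (1)²(0.125) + (2)²(0.4375) + (3)²(0.25) + (4)²(0.0625) = 8.25

8.2500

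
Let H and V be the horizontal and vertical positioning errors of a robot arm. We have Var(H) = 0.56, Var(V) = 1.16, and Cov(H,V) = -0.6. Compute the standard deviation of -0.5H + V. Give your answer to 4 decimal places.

1.3784

Var(-0.5H + V) = (-0.5)²·Var(H) + (1)²·Var(V) + 2·(-0.5)·(1)·Cov(H,V)
= 0.25·0.56 + 1·1.16 + -1·-0.6 = 1.9
SD(-0.5H + V) = √1.9 ≈ 1.3784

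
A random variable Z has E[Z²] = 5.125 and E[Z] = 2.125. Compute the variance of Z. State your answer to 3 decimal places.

0.609

Var(Z) = 5.125 − (2.125)² = 0.609375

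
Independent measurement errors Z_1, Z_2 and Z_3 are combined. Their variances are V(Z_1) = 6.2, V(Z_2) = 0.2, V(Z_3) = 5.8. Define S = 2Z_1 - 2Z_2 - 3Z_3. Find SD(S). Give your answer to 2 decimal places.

8.82

By independence, V(S) = (2)²V(Z_1) + (-2)²V(Z_2) + (-3)²V(Z_3)
= (2)²·6.2 + (-2)²·0.2 + (-3)²·5.8 = 77.8
SD(S) = √77.8 ≈ 8.82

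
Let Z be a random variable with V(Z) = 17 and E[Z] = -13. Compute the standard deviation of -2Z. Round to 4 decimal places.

8.2462

V(-2Z) = (-2)²·17 = 68
SD(-2Z) = √68 ≈ 8.2462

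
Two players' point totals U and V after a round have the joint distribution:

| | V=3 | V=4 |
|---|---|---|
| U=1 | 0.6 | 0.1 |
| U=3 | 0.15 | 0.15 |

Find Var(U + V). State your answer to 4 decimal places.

1.3275

E[U] = 1.6,  E[V] = 3.25,  E[UV] = 5.35
Var(U) = 3.4 − (1.6)² = 0.84;  Var(V) = 10.75 − (3.25)² = 0.1875
cov(U,V) = 5.35 − (1.6)(3.25) = 0.15
Var(U + V) = (1)²·0.84 + (1)²·0.1875 + 2·(1)·(1)·0.15 = 1.3275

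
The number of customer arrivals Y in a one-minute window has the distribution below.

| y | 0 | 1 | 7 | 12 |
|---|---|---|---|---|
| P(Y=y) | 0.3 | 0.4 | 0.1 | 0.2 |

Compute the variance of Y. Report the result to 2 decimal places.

E[Y] = (0)(0.3) + (1)(0.4) + (7)(0.1) + (12)(0.2) = 3.5
E[Y²] = (0)²(0.3) + (1)²(0.4) + (7)²(0.1) + (12)²(0.2) = 34.1
Var(Y) = E[Y²] − (E[Y])² = 34.1 − (3.5)² = 21.85

21.85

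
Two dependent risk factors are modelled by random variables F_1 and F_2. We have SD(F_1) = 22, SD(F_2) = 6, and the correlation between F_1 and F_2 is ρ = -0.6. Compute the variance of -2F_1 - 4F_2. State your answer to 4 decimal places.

V(F_1) = (22)² = 484;  V(F_2) = (6)² = 36
cov(F_1,F_2) = ρ·SD(F_1)·SD(F_2) = -0.6·22·6 = -79.2
V(-2F_1 - 4F_2) = (-2)²·V(F_1) + (-4)²·V(F_2) + 2·(-2)·(-4)·cov(F_1,F_2)
= 4·484 + 16·36 + 16·-79.2 = 1244.8

1244.8000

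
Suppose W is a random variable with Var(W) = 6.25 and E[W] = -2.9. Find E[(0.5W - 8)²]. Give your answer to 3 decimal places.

E[0.5W - 8] = 0.5·-2.9 − 8 = -9.45
Var(0.5W - 8) = (0.5)²·6.25 = 1.5625
E[(0.5W - 8)²] = Var((0.5W - 8)) + (E[(0.5W - 8)])² = 1.5625 + (-9.45)² = 90.865

90.865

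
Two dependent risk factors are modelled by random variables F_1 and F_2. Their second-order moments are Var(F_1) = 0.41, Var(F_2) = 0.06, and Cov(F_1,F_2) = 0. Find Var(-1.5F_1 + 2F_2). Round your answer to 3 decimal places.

Var(-1.5F_1 + 2F_2) = (-1.5)²·Var(F_1) + (2)²·Var(F_2) + 2·(-1.5)·(2)·Cov(F_1,F_2)
= 2.25·0.41 + 4·0.06 + -6·0 = 1.1625

1.163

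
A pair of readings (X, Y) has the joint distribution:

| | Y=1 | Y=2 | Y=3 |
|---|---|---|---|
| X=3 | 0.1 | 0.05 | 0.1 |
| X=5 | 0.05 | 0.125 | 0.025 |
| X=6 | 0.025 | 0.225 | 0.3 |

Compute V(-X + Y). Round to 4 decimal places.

1.5600

E[X] = 5.05,  E[Y] = 2.25,  E[XY] = 11.625
V(X) = 27.05 − (5.05)² = 1.5475;  V(Y) = 5.6 − (2.25)² = 0.5375
Cov(X,Y) = 11.625 − (5.05)(2.25) = 0.2625
V(-X + Y) = (-1)²·1.5475 + (1)²·0.5375 + 2·(-1)·(1)·0.2625 = 1.56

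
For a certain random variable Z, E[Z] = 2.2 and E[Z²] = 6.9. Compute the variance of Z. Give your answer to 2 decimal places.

2.06

V(Z) = 6.9 − (2.2)² = 2.06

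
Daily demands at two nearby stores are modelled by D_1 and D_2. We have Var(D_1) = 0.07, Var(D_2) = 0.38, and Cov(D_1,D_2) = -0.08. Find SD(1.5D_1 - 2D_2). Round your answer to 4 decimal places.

Var(1.5D_1 - 2D_2) = (1.5)²·Var(D_1) + (-2)²·Var(D_2) + 2·(1.5)·(-2)·Cov(D_1,D_2)
= 2.25·0.07 + 4·0.38 + -6·-0.08 = 2.1575
SD(1.5D_1 - 2D_2) = √2.1575 ≈ 1.4688

1.4688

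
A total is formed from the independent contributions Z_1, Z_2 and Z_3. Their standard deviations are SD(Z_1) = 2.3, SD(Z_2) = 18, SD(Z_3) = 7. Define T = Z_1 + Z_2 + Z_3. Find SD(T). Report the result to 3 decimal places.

19.450

V(Z_1) = 5.29, V(Z_2) = 324, V(Z_3) = 49
By independence, V(T) = (1)²V(Z_1) + (1)²V(Z_2) + (1)²V(Z_3)
= (1)²·5.29 + (1)²·324 + (1)²·49 = 378.29
SD(T) = √378.29 ≈ 19.450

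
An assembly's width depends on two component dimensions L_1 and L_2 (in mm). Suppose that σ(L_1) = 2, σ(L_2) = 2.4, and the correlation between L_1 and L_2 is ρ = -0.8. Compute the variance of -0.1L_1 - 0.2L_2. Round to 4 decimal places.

var(L_1) = (2)² = 4;  var(L_2) = (2.4)² = 5.76
Cov(L_1,L_2) = ρ·σ(L_1)·σ(L_2) = -0.8·2·2.4 = -3.84
var(-0.1L_1 - 0.2L_2) = (-0.1)²·var(L_1) + (-0.2)²·var(L_2) + 2·(-0.1)·(-0.2)·Cov(L_1,L_2)
= 0.01·4 + 0.04·5.76 + 0.04·-3.84 = 0.1168

0.1168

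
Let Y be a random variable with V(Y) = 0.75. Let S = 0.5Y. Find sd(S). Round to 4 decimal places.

V(0.5Y) = (0.5)²·0.75 = 0.1875
sd(S) = √0.1875 ≈ 0.4330

0.4330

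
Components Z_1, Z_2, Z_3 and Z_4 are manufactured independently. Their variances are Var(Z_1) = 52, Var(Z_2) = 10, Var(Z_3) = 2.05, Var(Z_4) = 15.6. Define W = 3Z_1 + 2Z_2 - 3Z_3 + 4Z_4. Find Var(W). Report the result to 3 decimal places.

776.050

By independence, Var(W) = (3)²Var(Z_1) + (2)²Var(Z_2) + (-3)²Var(Z_3) + (4)²Var(Z_4)
= (3)²·52 + (2)²·10 + (-3)²·2.05 + (4)²·15.6 = 776.05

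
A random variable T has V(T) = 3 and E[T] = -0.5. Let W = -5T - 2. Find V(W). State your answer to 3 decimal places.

75.000

V(-5T - 2) = (-5)²·V(T) = 25·3 = 75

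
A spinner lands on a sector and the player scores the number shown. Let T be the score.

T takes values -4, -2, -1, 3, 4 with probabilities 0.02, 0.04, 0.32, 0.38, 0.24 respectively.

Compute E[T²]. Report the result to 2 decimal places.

8.06

E[T²] = (-4)²(0.02) + (-2)²(0.04) + (-1)²(0.32) + (3)²(0.38) + (4)²(0.24) = 8.06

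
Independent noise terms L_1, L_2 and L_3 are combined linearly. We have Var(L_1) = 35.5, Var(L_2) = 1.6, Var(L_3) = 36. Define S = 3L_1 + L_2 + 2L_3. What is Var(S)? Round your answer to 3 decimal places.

465.100

By independence, Var(S) = (3)²Var(L_1) + (1)²Var(L_2) + (2)²Var(L_3)
= (3)²·35.5 + (1)²·1.6 + (2)²·36 = 465.1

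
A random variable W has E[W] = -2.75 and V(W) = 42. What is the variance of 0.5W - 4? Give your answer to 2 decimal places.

V(0.5W - 4) = (0.5)²·V(W) = 0.25·42 = 10.5

10.50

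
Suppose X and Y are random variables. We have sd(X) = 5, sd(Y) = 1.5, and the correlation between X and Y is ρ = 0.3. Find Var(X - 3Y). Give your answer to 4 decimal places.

Var(X) = (5)² = 25;  Var(Y) = (1.5)² = 2.25
Cov(X,Y) = ρ·sd(X)·sd(Y) = 0.3·5·1.5 = 2.25
Var(X - 3Y) = (1)²·Var(X) + (-3)²·Var(Y) + 2·(1)·(-3)·Cov(X,Y)
= 1·25 + 9·2.25 + -6·2.25 = 31.75

31.7500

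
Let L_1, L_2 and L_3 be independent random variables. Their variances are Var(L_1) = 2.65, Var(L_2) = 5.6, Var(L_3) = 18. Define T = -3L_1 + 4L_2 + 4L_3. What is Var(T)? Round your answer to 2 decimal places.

By independence, Var(T) = (-3)²Var(L_1) + (4)²Var(L_2) + (4)²Var(L_3)
= (-3)²·2.65 + (4)²·5.6 + (4)²·18 = 401.45

401.45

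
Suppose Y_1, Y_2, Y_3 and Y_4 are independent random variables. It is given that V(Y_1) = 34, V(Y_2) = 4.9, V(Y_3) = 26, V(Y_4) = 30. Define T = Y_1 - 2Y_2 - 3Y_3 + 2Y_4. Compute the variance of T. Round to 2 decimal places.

407.60

By independence, V(T) = (1)²V(Y_1) + (-2)²V(Y_2) + (-3)²V(Y_3) + (2)²V(Y_4)
= (1)²·34 + (-2)²·4.9 + (-3)²·26 + (2)²·30 = 407.6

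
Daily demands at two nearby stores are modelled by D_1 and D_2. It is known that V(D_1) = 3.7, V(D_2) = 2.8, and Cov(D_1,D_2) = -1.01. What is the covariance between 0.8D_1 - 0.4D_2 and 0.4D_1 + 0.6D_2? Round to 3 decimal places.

Cov(0.8D_1 - 0.4D_2, 0.4D_1 + 0.6D_2) = (0.8)(0.4)V(D_1) + (-0.4)(0.6)V(D_2) + [(0.8)(0.6) + (-0.4)(0.4)]Cov(D_1,D_2)
= 0.32·3.7 + -0.24·2.8 + 0.32·-1.01 = 0.1888

0.189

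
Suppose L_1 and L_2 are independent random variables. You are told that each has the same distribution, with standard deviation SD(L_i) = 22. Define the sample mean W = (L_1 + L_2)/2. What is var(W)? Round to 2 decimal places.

242.00

var(L_i) = (22)² = 484
By independence, var(W) = (0.5)²var(L_1) + (0.5)²var(L_2)
= (0.5)²·484 + (0.5)²·484 = 242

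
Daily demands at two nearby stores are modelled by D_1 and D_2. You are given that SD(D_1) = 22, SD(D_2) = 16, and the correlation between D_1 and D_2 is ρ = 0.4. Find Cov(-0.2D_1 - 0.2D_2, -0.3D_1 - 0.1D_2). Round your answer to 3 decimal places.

Var(D_1) = (22)² = 484;  Var(D_2) = (16)² = 256
Cov(D_1,D_2) = ρ·SD(D_1)·SD(D_2) = 0.4·22·16 = 140.8
Cov(-0.2D_1 - 0.2D_2, -0.3D_1 - 0.1D_2) = (-0.2)(-0.3)Var(D_1) + (-0.2)(-0.1)Var(D_2) + [(-0.2)(-0.1) + (-0.2)(-0.3)]Cov(D_1,D_2)
= 0.06·484 + 0.02·256 + 0.08·140.8 = 45.424

45.424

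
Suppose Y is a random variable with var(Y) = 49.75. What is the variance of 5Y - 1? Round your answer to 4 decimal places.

1243.7500

var(5Y - 1) = (5)²·var(Y) = 25·49.75 = 1243.75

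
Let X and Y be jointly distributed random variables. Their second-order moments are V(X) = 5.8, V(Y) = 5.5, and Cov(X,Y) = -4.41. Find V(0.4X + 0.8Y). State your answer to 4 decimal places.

V(0.4X + 0.8Y) = (0.4)²·V(X) + (0.8)²·V(Y) + 2·(0.4)·(0.8)·Cov(X,Y)
= 0.16·5.8 + 0.64·5.5 + 0.64·-4.41 = 1.6256

1.6256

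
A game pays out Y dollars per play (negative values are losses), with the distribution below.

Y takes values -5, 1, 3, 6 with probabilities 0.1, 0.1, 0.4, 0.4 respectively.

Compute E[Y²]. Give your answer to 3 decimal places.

20.600

E[Y²] = (-5)²(0.1) + (1)²(0.1) + (3)²(0.4) + (6)²(0.4) = 20.6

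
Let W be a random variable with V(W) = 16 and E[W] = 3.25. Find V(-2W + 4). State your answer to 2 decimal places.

64.00

V(-2W + 4) = (-2)²·V(W) = 4·16 = 64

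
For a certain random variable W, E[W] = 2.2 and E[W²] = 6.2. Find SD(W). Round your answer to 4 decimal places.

1.1662

Var(W) = 6.2 − (2.2)² = 1.36
SD(W) = √1.36 ≈ 1.1662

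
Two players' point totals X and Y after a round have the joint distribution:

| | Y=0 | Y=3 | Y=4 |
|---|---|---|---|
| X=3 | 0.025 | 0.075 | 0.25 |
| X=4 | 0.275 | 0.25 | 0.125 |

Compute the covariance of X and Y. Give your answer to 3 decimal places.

-0.359

E[X] = 3.65,  E[Y] = 2.475
E[XY] = 8.675
Cov(X,Y) = E[XY] − E[X]E[Y] = 8.675 − (3.65)(2.475) = -0.35875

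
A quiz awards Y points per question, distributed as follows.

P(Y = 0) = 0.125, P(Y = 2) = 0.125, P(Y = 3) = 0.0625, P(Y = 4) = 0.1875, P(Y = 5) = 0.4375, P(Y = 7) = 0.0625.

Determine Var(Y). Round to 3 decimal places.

E[Y] = (0)(0.125) + (2)(0.125) + (3)(0.0625) + (4)(0.1875) + (5)(0.4375) + (7)(0.0625) = 3.8125
E[Y²] = (0)²(0.125) + (2)²(0.125) + (3)²(0.0625) + (4)²(0.1875) + (5)²(0.4375) + (7)²(0.0625) = 18.0625
Var(Y) = E[Y²] − (E[Y])² = 18.0625 − (3.8125)² = 3.52734375

3.527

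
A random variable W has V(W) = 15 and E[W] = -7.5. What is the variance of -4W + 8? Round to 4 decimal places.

240.0000

V(-4W + 8) = (-4)²·V(W) = 16·15 = 240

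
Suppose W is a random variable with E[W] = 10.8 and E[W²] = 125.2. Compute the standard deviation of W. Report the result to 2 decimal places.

2.93

Var(W) = 125.2 − (10.8)² = 8.56
SD(W) = √8.56 ≈ 2.93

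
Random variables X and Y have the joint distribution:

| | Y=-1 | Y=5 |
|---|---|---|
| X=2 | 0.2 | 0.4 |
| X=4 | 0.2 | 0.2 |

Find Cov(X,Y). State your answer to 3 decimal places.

E[X] = 2.8,  E[Y] = 2.6
E[XY] = 6.8
Cov(X,Y) = E[XY] − E[X]E[Y] = 6.8 − (2.8)(2.6) = -0.48

-0.480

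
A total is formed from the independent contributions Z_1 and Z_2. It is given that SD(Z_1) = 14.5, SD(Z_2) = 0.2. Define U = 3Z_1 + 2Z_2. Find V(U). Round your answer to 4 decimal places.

V(Z_1) = 210.25, V(Z_2) = 0.04
By independence, V(U) = (3)²V(Z_1) + (2)²V(Z_2)
= (3)²·210.25 + (2)²·0.04 = 1892.41

1892.4100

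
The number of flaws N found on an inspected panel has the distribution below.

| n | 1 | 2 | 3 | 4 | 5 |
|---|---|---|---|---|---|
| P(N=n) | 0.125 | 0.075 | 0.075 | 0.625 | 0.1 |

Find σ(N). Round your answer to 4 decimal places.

E[N] = (1)(0.125) + (2)(0.075) + (3)(0.075) + (4)(0.625) + (5)(0.1) = 3.5
E[N²] = (1)²(0.125) + (2)²(0.075) + (3)²(0.075) + (4)²(0.625) + (5)²(0.1) = 13.6
Var(N) = E[N²] − (E[N])² = 13.6 − (3.5)² = 1.35
σ(N) = √1.35 ≈ 1.1619

1.1619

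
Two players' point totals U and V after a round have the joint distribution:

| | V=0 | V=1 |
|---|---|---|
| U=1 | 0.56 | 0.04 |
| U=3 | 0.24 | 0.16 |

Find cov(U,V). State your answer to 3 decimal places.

E[U] = 1.8,  E[V] = 0.2
E[UV] = 0.52
cov(U,V) = E[UV] − E[U]E[V] = 0.52 − (1.8)(0.2) = 0.16

0.160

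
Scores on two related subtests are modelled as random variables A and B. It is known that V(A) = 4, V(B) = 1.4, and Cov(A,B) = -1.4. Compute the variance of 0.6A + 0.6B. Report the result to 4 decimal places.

0.9360

V(0.6A + 0.6B) = (0.6)²·V(A) + (0.6)²·V(B) + 2·(0.6)·(0.6)·Cov(A,B)
= 0.36·4 + 0.36·1.4 + 0.72·-1.4 = 0.936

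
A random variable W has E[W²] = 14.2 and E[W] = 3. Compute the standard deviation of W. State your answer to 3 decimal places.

Var(W) = 14.2 − (3)² = 5.2
σ(W) = √5.2 ≈ 2.280

2.280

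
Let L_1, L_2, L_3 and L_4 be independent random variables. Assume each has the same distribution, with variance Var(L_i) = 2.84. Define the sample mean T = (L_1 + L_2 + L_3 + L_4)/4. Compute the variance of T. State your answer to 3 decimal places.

By independence, Var(T) = (0.25)²Var(L_1) + (0.25)²Var(L_2) + (0.25)²Var(L_3) + (0.25)²Var(L_4)
= (0.25)²·2.84 + (0.25)²·2.84 + (0.25)²·2.84 + (0.25)²·2.84 = 0.71

0.710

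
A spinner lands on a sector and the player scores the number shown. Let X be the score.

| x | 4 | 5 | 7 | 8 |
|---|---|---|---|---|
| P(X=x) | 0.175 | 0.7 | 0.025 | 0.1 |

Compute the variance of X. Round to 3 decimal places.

E[X] = (4)(0.175) + (5)(0.7) + (7)(0.025) + (8)(0.1) = 5.175
E[X²] = (4)²(0.175) + (5)²(0.7) + (7)²(0.025) + (8)²(0.1) = 27.925
V(X) = E[X²] − (E[X])² = 27.925 − (5.175)² = 1.144375

1.144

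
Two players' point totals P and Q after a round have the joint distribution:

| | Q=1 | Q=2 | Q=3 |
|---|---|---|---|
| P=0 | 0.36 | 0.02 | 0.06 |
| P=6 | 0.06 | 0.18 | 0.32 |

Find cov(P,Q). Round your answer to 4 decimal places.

E[P] = 3.36,  E[Q] = 1.96
E[PQ] = 8.28
cov(P,Q) = E[PQ] − E[P]E[Q] = 8.28 − (3.36)(1.96) = 1.6944

1.6944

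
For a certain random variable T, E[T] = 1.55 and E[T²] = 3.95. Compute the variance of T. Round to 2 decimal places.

Var(T) = 3.95 − (1.55)² = 1.5475

1.55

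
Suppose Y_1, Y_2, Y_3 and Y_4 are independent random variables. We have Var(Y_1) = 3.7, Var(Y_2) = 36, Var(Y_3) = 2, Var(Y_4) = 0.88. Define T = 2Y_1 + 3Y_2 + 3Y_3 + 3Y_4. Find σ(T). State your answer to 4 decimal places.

19.0976

By independence, Var(T) = (2)²Var(Y_1) + (3)²Var(Y_2) + (3)²Var(Y_3) + (3)²Var(Y_4)
= (2)²·3.7 + (3)²·36 + (3)²·2 + (3)²·0.88 = 364.72
σ(T) = √364.72 ≈ 19.0976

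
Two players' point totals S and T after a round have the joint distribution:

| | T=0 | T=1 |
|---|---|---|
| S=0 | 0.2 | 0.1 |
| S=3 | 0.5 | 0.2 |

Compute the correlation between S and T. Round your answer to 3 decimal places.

E[S] = 2.1,  E[T] = 0.3
E[ST] = 0.6
Cov(S,T) = E[ST] − E[S]E[T] = 0.6 − (2.1)(0.3) = -0.03
var(S) = 1.89,  var(T) = 0.21
ρ = -0.03 / √(1.89·0.21) ≈ -0.048

-0.048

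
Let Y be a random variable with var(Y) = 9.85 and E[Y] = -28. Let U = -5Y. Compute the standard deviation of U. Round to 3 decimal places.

var(-5Y) = (-5)²·9.85 = 246.25
SD(U) = √246.25 ≈ 15.692

15.692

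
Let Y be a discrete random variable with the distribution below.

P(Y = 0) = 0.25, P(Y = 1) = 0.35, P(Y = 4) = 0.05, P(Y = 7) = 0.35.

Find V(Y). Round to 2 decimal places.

9.30

E[Y] = (0)(0.25) + (1)(0.35) + (4)(0.05) + (7)(0.35) = 3
E[Y²] = (0)²(0.25) + (1)²(0.35) + (4)²(0.05) + (7)²(0.35) = 18.3
V(Y) = E[Y²] − (E[Y])² = 18.3 − (3)² = 9.3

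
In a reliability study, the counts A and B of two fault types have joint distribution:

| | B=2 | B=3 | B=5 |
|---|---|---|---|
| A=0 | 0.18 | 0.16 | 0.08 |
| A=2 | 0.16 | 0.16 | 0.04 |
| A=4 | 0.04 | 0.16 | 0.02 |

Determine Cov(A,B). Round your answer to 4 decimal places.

E[A] = 1.6,  E[B] = 2.9
E[AB] = 4.64
Cov(A,B) = E[AB] − E[A]E[B] = 4.64 − (1.6)(2.9) = 0

0.0000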